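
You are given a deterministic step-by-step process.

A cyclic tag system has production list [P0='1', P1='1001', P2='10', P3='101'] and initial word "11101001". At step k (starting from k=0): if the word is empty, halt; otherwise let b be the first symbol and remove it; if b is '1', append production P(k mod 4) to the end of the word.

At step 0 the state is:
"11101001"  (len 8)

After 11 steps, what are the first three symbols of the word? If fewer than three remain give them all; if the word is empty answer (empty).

011

[0] "11101001"  (len 8)
[1] "11010011"  (len 8)
[2] "10100111001"  (len 11)
[3] "010011100110"  (len 12)
[4] "10011100110"  (len 11)
[5] "00111001101"  (len 11)
[6] "0111001101"  (len 10)
[7] "111001101"  (len 9)
[8] "11001101101"  (len 11)
[9] "10011011011"  (len 11)
[10] "00110110111001"  (len 14)
[11] "0110110111001"  (len 13)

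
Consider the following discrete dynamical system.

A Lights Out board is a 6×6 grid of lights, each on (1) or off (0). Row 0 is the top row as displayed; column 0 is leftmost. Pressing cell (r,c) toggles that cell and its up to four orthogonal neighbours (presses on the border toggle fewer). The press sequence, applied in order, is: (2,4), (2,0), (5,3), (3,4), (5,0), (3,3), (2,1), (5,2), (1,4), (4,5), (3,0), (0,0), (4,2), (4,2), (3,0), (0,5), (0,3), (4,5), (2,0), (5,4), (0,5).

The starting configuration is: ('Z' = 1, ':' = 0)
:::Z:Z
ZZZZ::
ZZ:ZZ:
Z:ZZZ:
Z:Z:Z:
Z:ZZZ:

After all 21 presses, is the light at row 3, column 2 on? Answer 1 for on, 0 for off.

gen 0: :::Z:Z
ZZZZ::
ZZ:ZZ:
Z:ZZZ:
Z:Z:Z:
Z:ZZZ:
gen 1: :::Z:Z
ZZZZZ:
ZZ:::Z
Z:ZZ::
Z:Z:Z:
Z:ZZZ:
gen 2: :::Z:Z
:ZZZZ:
:::::Z
::ZZ::
Z:Z:Z:
Z:ZZZ:
gen 3: :::Z:Z
:ZZZZ:
:::::Z
::ZZ::
Z:ZZZ:
Z:::::
gen 4: :::Z:Z
:ZZZZ:
::::ZZ
::Z:ZZ
Z:ZZ::
Z:::::
gen 5: :::Z:Z
:ZZZZ:
::::ZZ
::Z:ZZ
::ZZ::
:Z::::
gen 6: :::Z:Z
:ZZZZ:
:::ZZZ
:::Z:Z
::Z:::
:Z::::
gen 7: :::Z:Z
::ZZZ:
ZZZZZZ
:Z:Z:Z
::Z:::
:Z::::
gen 8: :::Z:Z
::ZZZ:
ZZZZZZ
:Z:Z:Z
::::::
::ZZ::
gen 9: :::ZZZ
::Z::Z
ZZZZ:Z
:Z:Z:Z
::::::
::ZZ::
gen 10: :::ZZZ
::Z::Z
ZZZZ:Z
:Z:Z::
::::ZZ
::ZZ:Z
gen 11: :::ZZZ
::Z::Z
:ZZZ:Z
Z::Z::
Z:::ZZ
::ZZ:Z
gen 12: ZZ:ZZZ
Z:Z::Z
:ZZZ:Z
Z::Z::
Z:::ZZ
::ZZ:Z
gen 13: ZZ:ZZZ
Z:Z::Z
:ZZZ:Z
Z:ZZ::
ZZZZZZ
:::Z:Z
gen 14: ZZ:ZZZ
Z:Z::Z
:ZZZ:Z
Z::Z::
Z:::ZZ
::ZZ:Z
gen 15: ZZ:ZZZ
Z:Z::Z
ZZZZ:Z
:Z:Z::
::::ZZ
::ZZ:Z
gen 16: ZZ:Z::
Z:Z:::
ZZZZ:Z
:Z:Z::
::::ZZ
::ZZ:Z
gen 17: ZZZ:Z:
Z:ZZ::
ZZZZ:Z
:Z:Z::
::::ZZ
::ZZ:Z
gen 18: ZZZ:Z:
Z:ZZ::
ZZZZ:Z
:Z:Z:Z
::::::
::ZZ::
gen 19: ZZZ:Z:
::ZZ::
::ZZ:Z
ZZ:Z:Z
::::::
::ZZ::
gen 20: ZZZ:Z:
::ZZ::
::ZZ:Z
ZZ:Z:Z
::::Z:
::Z:ZZ
gen 21: ZZZ::Z
::ZZ:Z
::ZZ:Z
ZZ:Z:Z
::::Z:
::Z:ZZ

0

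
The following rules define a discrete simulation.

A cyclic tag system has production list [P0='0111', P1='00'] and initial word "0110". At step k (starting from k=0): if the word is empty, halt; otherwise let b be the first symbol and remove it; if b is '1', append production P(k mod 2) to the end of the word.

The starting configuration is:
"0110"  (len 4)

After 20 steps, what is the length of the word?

6

gen 0: "0110"  (len 4)
gen 1: "110"  (len 3)
gen 2: "1000"  (len 4)
gen 3: "0000111"  (len 7)
gen 4: "000111"  (len 6)
gen 5: "00111"  (len 5)
gen 6: "0111"  (len 4)
gen 7: "111"  (len 3)
gen 8: "1100"  (len 4)
gen 9: "1000111"  (len 7)
gen 10: "00011100"  (len 8)
gen 11: "0011100"  (len 7)
gen 12: "011100"  (len 6)
gen 13: "11100"  (len 5)
gen 14: "110000"  (len 6)
gen 15: "100000111"  (len 9)
gen 16: "0000011100"  (len 10)
gen 17: "000011100"  (len 9)
gen 18: "00011100"  (len 8)
gen 19: "0011100"  (len 7)
gen 20: "011100"  (len 6)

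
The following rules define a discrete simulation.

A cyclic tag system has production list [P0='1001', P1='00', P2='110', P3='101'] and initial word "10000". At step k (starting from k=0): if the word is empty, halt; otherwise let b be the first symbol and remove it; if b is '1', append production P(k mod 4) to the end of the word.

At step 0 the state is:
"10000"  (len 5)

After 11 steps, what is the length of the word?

4

0) "10000"  (len 5)
1) "00001001"  (len 8)
2) "0001001"  (len 7)
3) "001001"  (len 6)
4) "01001"  (len 5)
5) "1001"  (len 4)
6) "00100"  (len 5)
7) "0100"  (len 4)
8) "100"  (len 3)
9) "001001"  (len 6)
10) "01001"  (len 5)
11) "1001"  (len 4)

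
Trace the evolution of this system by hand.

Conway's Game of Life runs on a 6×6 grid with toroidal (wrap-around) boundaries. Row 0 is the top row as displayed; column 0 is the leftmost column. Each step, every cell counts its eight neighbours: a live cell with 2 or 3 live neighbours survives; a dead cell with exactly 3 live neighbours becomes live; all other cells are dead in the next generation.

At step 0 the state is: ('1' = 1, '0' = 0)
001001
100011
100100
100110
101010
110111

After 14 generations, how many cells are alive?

4

k=0  001001
100011
100100
100110
101010
110111
k=1  001000
110110
110100
101010
001000
000000
k=2  011100
100111
000000
101001
010100
000000
k=3  111101
110111
010100
111000
111000
010100
k=4  000000
000000
000100
000100
000100
000111
k=5  000010
000000
000000
001110
001100
000110
k=6  000110
000000
000100
001010
000000
001010
k=7  000110
000110
000100
000100
000000
000010
k=8  000001
001000
001100
000000
000000
000110
k=9  000110
001100
001100
000000
000000
000010
k=10  001010
000000
001100
000000
000000
000110
k=11  000010
001000
000000
000000
000000
000110
k=12  000010
000000
000000
000000
000000
000110
k=13  000110
000000
000000
000000
000000
000110
k=14  000110
000000
000000
000000
000000
000110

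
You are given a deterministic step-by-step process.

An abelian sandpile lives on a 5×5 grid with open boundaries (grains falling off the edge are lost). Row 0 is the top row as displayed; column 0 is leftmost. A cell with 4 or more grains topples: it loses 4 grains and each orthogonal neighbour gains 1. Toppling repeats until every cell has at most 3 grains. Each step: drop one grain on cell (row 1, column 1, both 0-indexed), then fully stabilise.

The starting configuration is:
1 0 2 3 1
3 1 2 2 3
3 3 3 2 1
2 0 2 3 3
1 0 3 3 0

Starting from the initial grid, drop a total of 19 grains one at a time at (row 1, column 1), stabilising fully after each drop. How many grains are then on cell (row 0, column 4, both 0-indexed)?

3

[0] 1 0 2 3 1
3 1 2 2 3
3 3 3 2 1
2 0 2 3 3
1 0 3 3 0
[1] 1 0 2 3 1
3 2 2 2 3
3 3 3 2 1
2 0 2 3 3
1 0 3 3 0
[2] 1 0 2 3 1
3 3 2 2 3
3 3 3 2 1
2 0 2 3 3
1 0 3 3 0
[3] 2 1 3 3 1
1 3 0 3 3
1 2 1 3 1
3 1 3 3 3
1 0 3 3 0
[4] 2 2 3 3 1
2 0 1 3 3
1 3 1 3 1
3 1 3 3 3
1 0 3 3 0
[5] 2 2 3 3 1
2 1 1 3 3
1 3 1 3 1
3 1 3 3 3
1 0 3 3 0
[6] 2 2 3 3 1
2 2 1 3 3
1 3 1 3 1
3 1 3 3 3
1 0 3 3 0
[7] 2 2 3 3 1
2 3 1 3 3
1 3 1 3 1
3 1 3 3 3
1 0 3 3 0
[8] 2 3 3 3 1
3 1 2 3 3
2 0 2 3 1
3 2 3 3 3
1 0 3 3 0
[9] 2 3 3 3 1
3 2 2 3 3
2 0 2 3 1
3 2 3 3 3
1 0 3 3 0
[10] 2 3 3 3 1
3 3 2 3 3
2 0 2 3 1
3 2 3 3 3
1 0 3 3 0
[11] 0 2 2 1 3
1 3 2 3 1
3 2 1 3 0
3 3 2 3 1
1 1 1 1 2
[12] 0 3 2 1 3
2 0 3 3 1
3 3 1 3 0
3 3 2 3 1
1 1 1 1 2
[13] 0 3 2 1 3
2 1 3 3 1
3 3 1 3 0
3 3 2 3 1
1 1 1 1 2
[14] 0 3 2 1 3
2 2 3 3 1
3 3 1 3 0
3 3 2 3 1
1 1 1 1 2
[15] 0 3 2 1 3
2 3 3 3 1
3 3 1 3 0
3 3 2 3 1
1 1 1 1 2
[16] 2 2 1 3 3
1 2 0 2 2
3 0 3 2 1
1 3 1 1 2
2 2 2 2 2
[17] 2 2 1 3 3
1 3 0 2 2
3 0 3 2 1
1 3 1 1 2
2 2 2 2 2
[18] 2 3 1 3 3
2 0 1 2 2
3 1 3 2 1
1 3 1 1 2
2 2 2 2 2
[19] 2 3 1 3 3
2 1 1 2 2
3 1 3 2 1
1 3 1 1 2
2 2 2 2 2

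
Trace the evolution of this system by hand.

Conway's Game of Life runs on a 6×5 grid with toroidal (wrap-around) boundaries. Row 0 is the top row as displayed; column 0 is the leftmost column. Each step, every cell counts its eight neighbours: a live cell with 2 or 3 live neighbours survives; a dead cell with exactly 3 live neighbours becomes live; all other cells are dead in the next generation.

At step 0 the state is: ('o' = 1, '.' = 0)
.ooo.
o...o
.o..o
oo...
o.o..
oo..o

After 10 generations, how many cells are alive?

2

step 0: .ooo.
o...o
.o..o
oo...
o.o..
oo..o
step 1: ..oo.
....o
.o..o
..o.o
..o..
....o
step 2: ...oo
o.o.o
....o
ooo..
.....
..o..
step 3: ooo.o
o....
..o.o
oo...
..o..
...o.
step 4: ooooo
..o..
....o
oooo.
.oo..
o..oo
step 5: .....
..o..
o...o
o..oo
.....
.....
step 6: .....
.....
oo...
o..o.
....o
.....
step 7: .....
.....
oo..o
oo...
....o
.....
step 8: .....
o....
.o..o
.o...
o....
.....
step 9: .....
o....
.o...
.o...
.....
.....
step 10: .....
.....
oo...
.....
.....
.....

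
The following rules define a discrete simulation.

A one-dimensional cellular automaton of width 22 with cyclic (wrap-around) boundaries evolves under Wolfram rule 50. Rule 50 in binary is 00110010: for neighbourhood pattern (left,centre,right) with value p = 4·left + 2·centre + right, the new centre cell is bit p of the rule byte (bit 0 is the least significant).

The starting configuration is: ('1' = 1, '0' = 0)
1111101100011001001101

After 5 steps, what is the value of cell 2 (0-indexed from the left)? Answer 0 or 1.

step 0: 1111101100011001001101
step 1: 0000010010100110110010
step 2: 0000101101011001001101
step 3: 1001010010100110110010
step 4: 0110101101011001001101
step 5: 1001010010100110110010

0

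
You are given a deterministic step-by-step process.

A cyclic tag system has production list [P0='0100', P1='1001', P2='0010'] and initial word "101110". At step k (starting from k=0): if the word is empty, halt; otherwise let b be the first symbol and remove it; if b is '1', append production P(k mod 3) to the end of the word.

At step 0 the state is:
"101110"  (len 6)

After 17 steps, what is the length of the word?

17

t=0: "101110"  (len 6)
t=1: "011100100"  (len 9)
t=2: "11100100"  (len 8)
t=3: "11001000010"  (len 11)
t=4: "10010000100100"  (len 14)
t=5: "00100001001001001"  (len 17)
t=6: "0100001001001001"  (len 16)
t=7: "100001001001001"  (len 15)
t=8: "000010010010011001"  (len 18)
t=9: "00010010010011001"  (len 17)
t=10: "0010010010011001"  (len 16)
t=11: "010010010011001"  (len 15)
t=12: "10010010011001"  (len 14)
t=13: "00100100110010100"  (len 17)
t=14: "0100100110010100"  (len 16)
t=15: "100100110010100"  (len 15)
t=16: "001001100101000100"  (len 18)
t=17: "01001100101000100"  (len 17)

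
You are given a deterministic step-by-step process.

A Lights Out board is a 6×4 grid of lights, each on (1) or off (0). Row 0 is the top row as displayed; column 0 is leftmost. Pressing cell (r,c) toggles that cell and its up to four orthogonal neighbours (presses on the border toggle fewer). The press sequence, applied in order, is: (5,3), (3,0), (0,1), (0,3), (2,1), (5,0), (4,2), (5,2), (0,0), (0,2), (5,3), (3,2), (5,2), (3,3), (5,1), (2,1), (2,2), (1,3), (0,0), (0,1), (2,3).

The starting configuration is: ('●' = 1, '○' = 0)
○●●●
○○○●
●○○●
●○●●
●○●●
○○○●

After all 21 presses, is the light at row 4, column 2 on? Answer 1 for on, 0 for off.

1

0) ○●●●
○○○●
●○○●
●○●●
●○●●
○○○●
1) ○●●●
○○○●
●○○●
●○●●
●○●○
○○●○
2) ○●●●
○○○●
○○○●
○●●●
○○●○
○○●○
3) ●○○●
○●○●
○○○●
○●●●
○○●○
○○●○
4) ●○●○
○●○○
○○○●
○●●●
○○●○
○○●○
5) ●○●○
○○○○
●●●●
○○●●
○○●○
○○●○
6) ●○●○
○○○○
●●●●
○○●●
●○●○
●●●○
7) ●○●○
○○○○
●●●●
○○○●
●●○●
●●○○
8) ●○●○
○○○○
●●●●
○○○●
●●●●
●○●●
9) ○●●○
●○○○
●●●●
○○○●
●●●●
●○●●
10) ○○○●
●○●○
●●●●
○○○●
●●●●
●○●●
11) ○○○●
●○●○
●●●●
○○○●
●●●○
●○○○
12) ○○○●
●○●○
●●○●
○●●○
●●○○
●○○○
13) ○○○●
●○●○
●●○●
○●●○
●●●○
●●●●
14) ○○○●
●○●○
●●○○
○●○●
●●●●
●●●●
15) ○○○●
●○●○
●●○○
○●○●
●○●●
○○○●
16) ○○○●
●●●○
○○●○
○○○●
●○●●
○○○●
17) ○○○●
●●○○
○●○●
○○●●
●○●●
○○○●
18) ○○○○
●●●●
○●○○
○○●●
●○●●
○○○●
19) ●●○○
○●●●
○●○○
○○●●
●○●●
○○○●
20) ○○●○
○○●●
○●○○
○○●●
●○●●
○○○●
21) ○○●○
○○●○
○●●●
○○●○
●○●●
○○○●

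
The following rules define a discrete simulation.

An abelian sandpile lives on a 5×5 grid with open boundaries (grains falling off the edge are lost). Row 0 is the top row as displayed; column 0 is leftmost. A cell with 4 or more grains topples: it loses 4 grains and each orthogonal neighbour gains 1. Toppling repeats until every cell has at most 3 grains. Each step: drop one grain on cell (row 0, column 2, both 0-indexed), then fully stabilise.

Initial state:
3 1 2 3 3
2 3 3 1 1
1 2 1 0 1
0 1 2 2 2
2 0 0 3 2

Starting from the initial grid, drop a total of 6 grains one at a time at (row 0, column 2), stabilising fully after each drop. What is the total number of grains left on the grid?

38

[0] 3 1 2 3 3
2 3 3 1 1
1 2 1 0 1
0 1 2 2 2
2 0 0 3 2
[1] 3 1 3 3 3
2 3 3 1 1
1 2 1 0 1
0 1 2 2 2
2 0 0 3 2
[2] 3 3 2 1 0
3 0 1 3 2
1 3 2 0 1
0 1 2 2 2
2 0 0 3 2
[3] 3 3 3 1 0
3 0 1 3 2
1 3 2 0 1
0 1 2 2 2
2 0 0 3 2
[4] 1 1 1 2 0
0 2 2 3 2
2 3 2 0 1
0 1 2 2 2
2 0 0 3 2
[5] 1 1 2 2 0
0 2 2 3 2
2 3 2 0 1
0 1 2 2 2
2 0 0 3 2
[6] 1 1 3 2 0
0 2 2 3 2
2 3 2 0 1
0 1 2 2 2
2 0 0 3 2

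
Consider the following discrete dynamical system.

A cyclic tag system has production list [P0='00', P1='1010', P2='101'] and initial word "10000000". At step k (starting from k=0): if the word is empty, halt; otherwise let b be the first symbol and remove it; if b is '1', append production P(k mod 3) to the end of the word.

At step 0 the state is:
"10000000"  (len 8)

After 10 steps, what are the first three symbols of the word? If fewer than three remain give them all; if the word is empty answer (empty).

(empty)

0) "10000000"  (len 8)
1) "000000000"  (len 9)
2) "00000000"  (len 8)
3) "0000000"  (len 7)
4) "000000"  (len 6)
5) "00000"  (len 5)
6) "0000"  (len 4)
7) "000"  (len 3)
8) "00"  (len 2)
9) "0"  (len 1)
10) (halted — word empty)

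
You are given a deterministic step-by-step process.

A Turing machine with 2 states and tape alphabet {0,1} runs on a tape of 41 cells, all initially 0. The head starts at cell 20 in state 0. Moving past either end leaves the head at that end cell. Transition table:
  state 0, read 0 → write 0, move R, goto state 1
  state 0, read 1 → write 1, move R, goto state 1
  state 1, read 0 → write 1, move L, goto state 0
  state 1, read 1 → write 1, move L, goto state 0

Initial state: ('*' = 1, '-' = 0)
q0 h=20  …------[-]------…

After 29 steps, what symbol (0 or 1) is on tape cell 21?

gen 0: q0 h=20  …------[-]------…
gen 1: q1 h=21  …------[-]------…
gen 2: q0 h=20  …------[-]*-----…
gen 3: q1 h=21  …------[*]------…
gen 4: q0 h=20  …------[-]*-----…
gen 5: q1 h=21  …------[*]------…
gen 6: q0 h=20  …------[-]*-----…
gen 7: q1 h=21  …------[*]------…
gen 8: q0 h=20  …------[-]*-----…
gen 9: q1 h=21  …------[*]------…
gen 10: q0 h=20  …------[-]*-----…
gen 11: q1 h=21  …------[*]------…
gen 12: q0 h=20  …------[-]*-----…
gen 13: q1 h=21  …------[*]------…
gen 14: q0 h=20  …------[-]*-----…
gen 15: q1 h=21  …------[*]------…
gen 16: q0 h=20  …------[-]*-----…
gen 17: q1 h=21  …------[*]------…
gen 18: q0 h=20  …------[-]*-----…
gen 19: q1 h=21  …------[*]------…
gen 20: q0 h=20  …------[-]*-----…
gen 21: q1 h=21  …------[*]------…
gen 22: q0 h=20  …------[-]*-----…
gen 23: q1 h=21  …------[*]------…
gen 24: q0 h=20  …------[-]*-----…
gen 25: q1 h=21  …------[*]------…
gen 26: q0 h=20  …------[-]*-----…
gen 27: q1 h=21  …------[*]------…
gen 28: q0 h=20  …------[-]*-----…
gen 29: q1 h=21  …------[*]------…

1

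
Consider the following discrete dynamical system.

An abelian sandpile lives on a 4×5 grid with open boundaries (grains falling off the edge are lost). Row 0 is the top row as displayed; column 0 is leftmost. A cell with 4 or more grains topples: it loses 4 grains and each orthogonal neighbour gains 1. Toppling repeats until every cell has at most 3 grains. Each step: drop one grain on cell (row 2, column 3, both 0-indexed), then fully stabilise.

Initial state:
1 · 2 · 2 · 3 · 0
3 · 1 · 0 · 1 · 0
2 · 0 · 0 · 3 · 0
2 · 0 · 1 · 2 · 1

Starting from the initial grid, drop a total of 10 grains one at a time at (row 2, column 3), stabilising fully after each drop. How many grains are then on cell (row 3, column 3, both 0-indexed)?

step 0: 1 · 2 · 2 · 3 · 0
3 · 1 · 0 · 1 · 0
2 · 0 · 0 · 3 · 0
2 · 0 · 1 · 2 · 1
step 1: 1 · 2 · 2 · 3 · 0
3 · 1 · 0 · 2 · 0
2 · 0 · 1 · 0 · 1
2 · 0 · 1 · 3 · 1
step 2: 1 · 2 · 2 · 3 · 0
3 · 1 · 0 · 2 · 0
2 · 0 · 1 · 1 · 1
2 · 0 · 1 · 3 · 1
step 3: 1 · 2 · 2 · 3 · 0
3 · 1 · 0 · 2 · 0
2 · 0 · 1 · 2 · 1
2 · 0 · 1 · 3 · 1
step 4: 1 · 2 · 2 · 3 · 0
3 · 1 · 0 · 2 · 0
2 · 0 · 1 · 3 · 1
2 · 0 · 1 · 3 · 1
step 5: 1 · 2 · 2 · 3 · 0
3 · 1 · 0 · 3 · 0
2 · 0 · 2 · 1 · 2
2 · 0 · 2 · 0 · 2
step 6: 1 · 2 · 2 · 3 · 0
3 · 1 · 0 · 3 · 0
2 · 0 · 2 · 2 · 2
2 · 0 · 2 · 0 · 2
step 7: 1 · 2 · 2 · 3 · 0
3 · 1 · 0 · 3 · 0
2 · 0 · 2 · 3 · 2
2 · 0 · 2 · 0 · 2
step 8: 1 · 2 · 3 · 0 · 1
3 · 1 · 1 · 1 · 1
2 · 0 · 3 · 1 · 3
2 · 0 · 2 · 1 · 2
step 9: 1 · 2 · 3 · 0 · 1
3 · 1 · 1 · 1 · 1
2 · 0 · 3 · 2 · 3
2 · 0 · 2 · 1 · 2
step 10: 1 · 2 · 3 · 0 · 1
3 · 1 · 1 · 1 · 1
2 · 0 · 3 · 3 · 3
2 · 0 · 2 · 1 · 2

1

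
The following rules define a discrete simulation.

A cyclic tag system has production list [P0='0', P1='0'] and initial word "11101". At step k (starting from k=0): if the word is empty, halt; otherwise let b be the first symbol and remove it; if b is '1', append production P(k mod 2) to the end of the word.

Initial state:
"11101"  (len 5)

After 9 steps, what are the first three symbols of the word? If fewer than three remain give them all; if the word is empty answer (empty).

0) "11101"  (len 5)
1) "11010"  (len 5)
2) "10100"  (len 5)
3) "01000"  (len 5)
4) "1000"  (len 4)
5) "0000"  (len 4)
6) "000"  (len 3)
7) "00"  (len 2)
8) "0"  (len 1)
9) (halted — word empty)

(empty)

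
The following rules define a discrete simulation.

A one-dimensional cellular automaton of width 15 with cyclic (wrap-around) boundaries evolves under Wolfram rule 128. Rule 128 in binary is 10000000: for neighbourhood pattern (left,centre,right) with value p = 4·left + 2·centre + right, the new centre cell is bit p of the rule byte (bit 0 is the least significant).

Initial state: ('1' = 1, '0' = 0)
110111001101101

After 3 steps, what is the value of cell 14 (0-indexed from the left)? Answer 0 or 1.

[0] 110111001101101
[1] 100010000000000
[2] 000000000000000
[3] 000000000000000

0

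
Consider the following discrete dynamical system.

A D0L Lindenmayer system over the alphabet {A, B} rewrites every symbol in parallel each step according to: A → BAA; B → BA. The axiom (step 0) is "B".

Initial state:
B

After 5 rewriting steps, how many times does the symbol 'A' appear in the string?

step 0: B
step 1: BA
step 2: BABAA
step 3: BABAABABAABAA
step 4: BABAABABAABAABABAABABAABAABABAABAA
step 5: BABAABABAABAABABAABABAABAABABAABAABABAABABAABAABABAABABAABAABABAABAABABAABABAABAABABAABAA

55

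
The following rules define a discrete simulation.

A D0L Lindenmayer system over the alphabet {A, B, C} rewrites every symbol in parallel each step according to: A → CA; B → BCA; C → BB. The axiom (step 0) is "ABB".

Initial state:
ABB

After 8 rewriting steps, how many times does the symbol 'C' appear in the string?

t=0: ABB
t=1: CABCABCA
t=2: BBCABCABBCABCABBCA
t=3: BCABCABBCABCABBCABCABCABBCABCABBCABCABCABBCA
t=4: BCABBCABCABBCABCABCABBCABCABBCABCABCABBCABCABBCABCABBCABCABCABBCABCABBCABCABCABBCABCABBCABCABBCABCABCABBCA
t=5: BCABBCABCABCABBCABCABBCABCABCABBCABCABBCABCABBCABCABCABBCA…BCABBCABCABCABBCABCABBCABCABCABBCABCABBCABCABBCABCABCABBCA  (len 256)
t=6: BCABBCABCABCABBCABCABBCABCABBCABCABCABBCABCABBCABCABCABBCA…BCABBCABCABCABBCABCABBCABCABCABBCABCABBCABCABBCABCABCABBCA  (len 618)
t=7: BCABBCABCABCABBCABCABBCABCABBCABCABCABBCABCABBCABCABCABBCA…BCABBCABCABCABBCABCABBCABCABCABBCABCABBCABCABBCABCABCABBCA  (len 1492)
t=8: BCABBCABCABCABBCABCABBCABCABBCABCABCABBCABCABBCABCABCABBCA…BCABBCABCABCABBCABCABBCABCABCABBCABCABBCABCABBCABCABCABBCA  (len 3602)

1055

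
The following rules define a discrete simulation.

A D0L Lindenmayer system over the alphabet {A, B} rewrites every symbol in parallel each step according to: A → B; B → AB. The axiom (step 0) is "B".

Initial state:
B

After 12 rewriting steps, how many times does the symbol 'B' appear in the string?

step 0: B
step 1: AB
step 2: BAB
step 3: ABBAB
step 4: BABABBAB
step 5: ABBABBABABBAB
step 6: BABABBABABBABBABABBAB
step 7: ABBABBABABBABBABABBABABBABBABABBAB
step 8: BABABBABABBABBABABBABABBABBABABBABBABABBABABBABBABABBAB
step 9: ABBABBABABBABBABABBABABBABBABABBABBABABBABABBABBABABBABABBABBABABBABBABABBABABBABBABABBAB
step 10: BABABBABABBABBABABBABABBABBABABBABBABABBABABBABBABABBABABB…BABBABABBABABBABBABABBABABBABBABABBABBABABBABABBABBABABBAB  (len 144)
step 11: ABBABBABABBABBABABBABABBABBABABBABBABABBABABBABBABABBABABB…BABBABABBABABBABBABABBABABBABBABABBABBABABBABABBABBABABBAB  (len 233)
step 12: BABABBABABBABBABABBABABBABBABABBABBABABBABABBABBABABBABABB…BABBABABBABABBABBABABBABABBABBABABBABBABABBABABBABBABABBAB  (len 377)

233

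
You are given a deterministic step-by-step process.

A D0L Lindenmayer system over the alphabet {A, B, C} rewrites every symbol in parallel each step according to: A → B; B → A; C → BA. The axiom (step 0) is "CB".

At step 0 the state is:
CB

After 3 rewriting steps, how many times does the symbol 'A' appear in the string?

step 0: CB
step 1: BAA
step 2: ABB
step 3: BAA

2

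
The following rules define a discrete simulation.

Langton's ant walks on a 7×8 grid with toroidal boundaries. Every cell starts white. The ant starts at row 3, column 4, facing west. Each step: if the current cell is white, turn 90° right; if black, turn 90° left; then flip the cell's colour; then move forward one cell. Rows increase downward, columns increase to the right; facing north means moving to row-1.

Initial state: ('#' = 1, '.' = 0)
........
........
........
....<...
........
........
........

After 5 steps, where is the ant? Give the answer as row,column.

step 0: ........
........
........
....<...
........
........
........
step 1: ........
........
....^...
....#...
........
........
........
step 2: ........
........
....#>..
....#...
........
........
........
step 3: ........
........
....##..
....#v..
........
........
........
step 4: ........
........
....##..
....<#..
........
........
........
step 5: ........
........
....##..
.....#..
....v...
........
........

4,4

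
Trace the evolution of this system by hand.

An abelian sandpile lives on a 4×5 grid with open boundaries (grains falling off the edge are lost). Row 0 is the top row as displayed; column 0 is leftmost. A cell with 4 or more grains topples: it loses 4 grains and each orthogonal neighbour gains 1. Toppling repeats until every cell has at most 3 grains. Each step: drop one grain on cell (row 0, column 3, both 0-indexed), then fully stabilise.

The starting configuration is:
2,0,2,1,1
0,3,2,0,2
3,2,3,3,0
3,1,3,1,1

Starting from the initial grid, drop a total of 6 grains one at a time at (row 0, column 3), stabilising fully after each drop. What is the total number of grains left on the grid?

t=0: 2,0,2,1,1
0,3,2,0,2
3,2,3,3,0
3,1,3,1,1
t=1: 2,0,2,2,1
0,3,2,0,2
3,2,3,3,0
3,1,3,1,1
t=2: 2,0,2,3,1
0,3,2,0,2
3,2,3,3,0
3,1,3,1,1
t=3: 2,0,3,0,2
0,3,2,1,2
3,2,3,3,0
3,1,3,1,1
t=4: 2,0,3,1,2
0,3,2,1,2
3,2,3,3,0
3,1,3,1,1
t=5: 2,0,3,2,2
0,3,2,1,2
3,2,3,3,0
3,1,3,1,1
t=6: 2,0,3,3,2
0,3,2,1,2
3,2,3,3,0
3,1,3,1,1

38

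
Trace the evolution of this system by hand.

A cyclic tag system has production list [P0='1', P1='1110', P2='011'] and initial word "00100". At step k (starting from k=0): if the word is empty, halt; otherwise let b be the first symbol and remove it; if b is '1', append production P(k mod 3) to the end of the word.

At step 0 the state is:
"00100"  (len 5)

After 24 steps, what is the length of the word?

23

step 0: "00100"  (len 5)
step 1: "0100"  (len 4)
step 2: "100"  (len 3)
step 3: "00011"  (len 5)
step 4: "0011"  (len 4)
step 5: "011"  (len 3)
step 6: "11"  (len 2)
step 7: "11"  (len 2)
step 8: "11110"  (len 5)
step 9: "1110011"  (len 7)
step 10: "1100111"  (len 7)
step 11: "1001111110"  (len 10)
step 12: "001111110011"  (len 12)
step 13: "01111110011"  (len 11)
step 14: "1111110011"  (len 10)
step 15: "111110011011"  (len 12)
step 16: "111100110111"  (len 12)
step 17: "111001101111110"  (len 15)
step 18: "11001101111110011"  (len 17)
step 19: "10011011111100111"  (len 17)
step 20: "00110111111001111110"  (len 20)
step 21: "0110111111001111110"  (len 19)
step 22: "110111111001111110"  (len 18)
step 23: "101111110011111101110"  (len 21)
step 24: "01111110011111101110011"  (len 23)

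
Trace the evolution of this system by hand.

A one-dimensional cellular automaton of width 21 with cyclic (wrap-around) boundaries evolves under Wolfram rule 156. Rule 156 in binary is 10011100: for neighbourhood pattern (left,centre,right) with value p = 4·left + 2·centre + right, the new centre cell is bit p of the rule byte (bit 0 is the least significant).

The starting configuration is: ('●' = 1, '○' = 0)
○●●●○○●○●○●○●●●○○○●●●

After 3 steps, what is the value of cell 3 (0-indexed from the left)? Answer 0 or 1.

0

t=0: ○●●●○○●○●○●○●●●○○○●●●
t=1: ○●●○●○●○●○●○●●○●○○●●○
t=2: ○●○○●○●○●○●○●○○●●○●○●
t=3: ○●●○●○●○●○●○●●○●○○●○●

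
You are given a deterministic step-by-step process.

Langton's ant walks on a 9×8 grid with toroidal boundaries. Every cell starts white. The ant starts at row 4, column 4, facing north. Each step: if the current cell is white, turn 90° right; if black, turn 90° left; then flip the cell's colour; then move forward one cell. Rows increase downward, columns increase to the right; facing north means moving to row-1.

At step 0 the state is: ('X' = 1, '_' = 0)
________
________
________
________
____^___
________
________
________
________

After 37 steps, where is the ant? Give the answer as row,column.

8,3

t=0: ________
________
________
________
____^___
________
________
________
________
t=1: ________
________
________
________
____X>__
________
________
________
________
t=2: ________
________
________
________
____XX__
_____v__
________
________
________
t=3: ________
________
________
________
____XX__
____<X__
________
________
________
t=4: ________
________
________
________
____^X__
____XX__
________
________
________
t=5: ________
________
________
________
___<_X__
____XX__
________
________
________
t=6: ________
________
________
___^____
___X_X__
____XX__
________
________
________
t=7: ________
________
________
___X>___
___X_X__
____XX__
________
________
________
t=8: ________
________
________
___XX___
___XvX__
____XX__
________
________
________
t=9: ________
________
________
___XX___
___<XX__
____XX__
________
________
________
t=10: ________
________
________
___XX___
____XX__
___vXX__
________
________
________
t=11: ________
________
________
___XX___
____XX__
__<XXX__
________
________
________
t=12: ________
________
________
___XX___
__^_XX__
__XXXX__
________
________
________
t=13: ________
________
________
___XX___
__X>XX__
__XXXX__
________
________
________
t=14: ________
________
________
___XX___
__XXXX__
__XvXX__
________
________
________
t=15: ________
________
________
___XX___
__XXXX__
__X_>X__
________
________
________
t=16: ________
________
________
___XX___
__XX^X__
__X__X__
________
________
________
t=17: ________
________
________
___XX___
__X<_X__
__X__X__
________
________
________
t=18: ________
________
________
___XX___
__X__X__
__Xv_X__
________
________
________
t=19: ________
________
________
___XX___
__X__X__
__<X_X__
________
________
________
t=20: ________
________
________
___XX___
__X__X__
___X_X__
__v_____
________
________
t=21: ________
________
________
___XX___
__X__X__
___X_X__
_<X_____
________
________
t=22: ________
________
________
___XX___
__X__X__
_^_X_X__
_XX_____
________
________
t=23: ________
________
________
___XX___
__X__X__
_X>X_X__
_XX_____
________
________
t=24: ________
________
________
___XX___
__X__X__
_XXX_X__
_Xv_____
________
________
t=25: ________
________
________
___XX___
__X__X__
_XXX_X__
_X_>____
________
________
t=26: ________
________
________
___XX___
__X__X__
_XXX_X__
_X_X____
___v____
________
t=27: ________
________
________
___XX___
__X__X__
_XXX_X__
_X_X____
__<X____
________
t=28: ________
________
________
___XX___
__X__X__
_XXX_X__
_X^X____
__XX____
________
t=29: ________
________
________
___XX___
__X__X__
_XXX_X__
_XX>____
__XX____
________
t=30: ________
________
________
___XX___
__X__X__
_XX^_X__
_XX_____
__XX____
________
t=31: ________
________
________
___XX___
__X__X__
_X<__X__
_XX_____
__XX____
________
t=32: ________
________
________
___XX___
__X__X__
_X___X__
_Xv_____
__XX____
________
t=33: ________
________
________
___XX___
__X__X__
_X___X__
_X_>____
__XX____
________
t=34: ________
________
________
___XX___
__X__X__
_X___X__
_X_X____
__Xv____
________
t=35: ________
________
________
___XX___
__X__X__
_X___X__
_X_X____
__X_>___
________
t=36: ________
________
________
___XX___
__X__X__
_X___X__
_X_X____
__X_X___
____v___
t=37: ________
________
________
___XX___
__X__X__
_X___X__
_X_X____
__X_X___
___<X___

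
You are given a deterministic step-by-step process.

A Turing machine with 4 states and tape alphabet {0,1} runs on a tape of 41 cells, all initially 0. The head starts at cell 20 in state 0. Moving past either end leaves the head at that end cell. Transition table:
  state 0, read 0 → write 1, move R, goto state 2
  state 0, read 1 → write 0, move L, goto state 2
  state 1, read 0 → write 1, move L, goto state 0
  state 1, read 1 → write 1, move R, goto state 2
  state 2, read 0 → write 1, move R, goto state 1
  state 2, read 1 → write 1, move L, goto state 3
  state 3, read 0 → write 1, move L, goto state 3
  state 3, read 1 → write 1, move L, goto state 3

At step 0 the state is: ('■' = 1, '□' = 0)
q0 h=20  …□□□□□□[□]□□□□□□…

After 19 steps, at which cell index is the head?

5

step 0: q0 h=20  …□□□□□□[□]□□□□□□…
step 1: q2 h=21  …□□□□□■[□]□□□□□□…
step 2: q1 h=22  …□□□□■■[□]□□□□□□…
step 3: q0 h=21  …□□□□□■[■]■□□□□□…
step 4: q2 h=20  …□□□□□□[■]□■□□□□…
step 5: q3 h=19  …□□□□□□[□]■□■□□□…
step 6: q3 h=18  …□□□□□□[□]■■□■□□…
step 7: q3 h=17  …□□□□□□[□]■■■□■□…
step 8: q3 h=16  …□□□□□□[□]■■■■□■…
step 9: q3 h=15  …□□□□□□[□]■■■■■□…
step 10: q3 h=14  …□□□□□□[□]■■■■■■…
step 11: q3 h=13  …□□□□□□[□]■■■■■■…
step 12: q3 h=12  …□□□□□□[□]■■■■■■…
step 13: q3 h=11  …□□□□□□[□]■■■■■■…
step 14: q3 h=10  …□□□□□□[□]■■■■■■…
step 15: q3 h= 9  …□□□□□□[□]■■■■■■…
step 16: q3 h= 8  …□□□□□□[□]■■■■■■…
step 17: q3 h= 7  …□□□□□□[□]■■■■■■…
step 18: q3 h= 6  |□□□□□□[□]■■■■■■…
step 19: q3 h= 5  |□□□□□[□]■■■■■■…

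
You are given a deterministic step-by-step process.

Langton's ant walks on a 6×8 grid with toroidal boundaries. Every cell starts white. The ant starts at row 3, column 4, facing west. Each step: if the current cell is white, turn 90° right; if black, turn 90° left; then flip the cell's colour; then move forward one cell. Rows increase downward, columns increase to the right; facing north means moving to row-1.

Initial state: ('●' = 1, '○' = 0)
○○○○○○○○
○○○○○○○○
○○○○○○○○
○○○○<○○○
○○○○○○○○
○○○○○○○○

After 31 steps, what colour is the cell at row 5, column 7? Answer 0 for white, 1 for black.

1

k=0  ○○○○○○○○
○○○○○○○○
○○○○○○○○
○○○○<○○○
○○○○○○○○
○○○○○○○○
k=1  ○○○○○○○○
○○○○○○○○
○○○○^○○○
○○○○●○○○
○○○○○○○○
○○○○○○○○
k=2  ○○○○○○○○
○○○○○○○○
○○○○●>○○
○○○○●○○○
○○○○○○○○
○○○○○○○○
k=3  ○○○○○○○○
○○○○○○○○
○○○○●●○○
○○○○●v○○
○○○○○○○○
○○○○○○○○
k=4  ○○○○○○○○
○○○○○○○○
○○○○●●○○
○○○○<●○○
○○○○○○○○
○○○○○○○○
k=5  ○○○○○○○○
○○○○○○○○
○○○○●●○○
○○○○○●○○
○○○○v○○○
○○○○○○○○
k=6  ○○○○○○○○
○○○○○○○○
○○○○●●○○
○○○○○●○○
○○○<●○○○
○○○○○○○○
k=7  ○○○○○○○○
○○○○○○○○
○○○○●●○○
○○○^○●○○
○○○●●○○○
○○○○○○○○
k=8  ○○○○○○○○
○○○○○○○○
○○○○●●○○
○○○●>●○○
○○○●●○○○
○○○○○○○○
k=9  ○○○○○○○○
○○○○○○○○
○○○○●●○○
○○○●●●○○
○○○●v○○○
○○○○○○○○
k=10  ○○○○○○○○
○○○○○○○○
○○○○●●○○
○○○●●●○○
○○○●○>○○
○○○○○○○○
k=11  ○○○○○○○○
○○○○○○○○
○○○○●●○○
○○○●●●○○
○○○●○●○○
○○○○○v○○
k=12  ○○○○○○○○
○○○○○○○○
○○○○●●○○
○○○●●●○○
○○○●○●○○
○○○○<●○○
k=13  ○○○○○○○○
○○○○○○○○
○○○○●●○○
○○○●●●○○
○○○●^●○○
○○○○●●○○
k=14  ○○○○○○○○
○○○○○○○○
○○○○●●○○
○○○●●●○○
○○○●●>○○
○○○○●●○○
k=15  ○○○○○○○○
○○○○○○○○
○○○○●●○○
○○○●●^○○
○○○●●○○○
○○○○●●○○
k=16  ○○○○○○○○
○○○○○○○○
○○○○●●○○
○○○●<○○○
○○○●●○○○
○○○○●●○○
k=17  ○○○○○○○○
○○○○○○○○
○○○○●●○○
○○○●○○○○
○○○●v○○○
○○○○●●○○
k=18  ○○○○○○○○
○○○○○○○○
○○○○●●○○
○○○●○○○○
○○○●○>○○
○○○○●●○○
k=19  ○○○○○○○○
○○○○○○○○
○○○○●●○○
○○○●○○○○
○○○●○●○○
○○○○●v○○
k=20  ○○○○○○○○
○○○○○○○○
○○○○●●○○
○○○●○○○○
○○○●○●○○
○○○○●○>○
k=21  ○○○○○○v○
○○○○○○○○
○○○○●●○○
○○○●○○○○
○○○●○●○○
○○○○●○●○
k=22  ○○○○○<●○
○○○○○○○○
○○○○●●○○
○○○●○○○○
○○○●○●○○
○○○○●○●○
k=23  ○○○○○●●○
○○○○○○○○
○○○○●●○○
○○○●○○○○
○○○●○●○○
○○○○●^●○
k=24  ○○○○○●●○
○○○○○○○○
○○○○●●○○
○○○●○○○○
○○○●○●○○
○○○○●●>○
k=25  ○○○○○●●○
○○○○○○○○
○○○○●●○○
○○○●○○○○
○○○●○●^○
○○○○●●○○
k=26  ○○○○○●●○
○○○○○○○○
○○○○●●○○
○○○●○○○○
○○○●○●●>
○○○○●●○○
k=27  ○○○○○●●○
○○○○○○○○
○○○○●●○○
○○○●○○○○
○○○●○●●●
○○○○●●○v
k=28  ○○○○○●●○
○○○○○○○○
○○○○●●○○
○○○●○○○○
○○○●○●●●
○○○○●●<●
k=29  ○○○○○●●○
○○○○○○○○
○○○○●●○○
○○○●○○○○
○○○●○●^●
○○○○●●●●
k=30  ○○○○○●●○
○○○○○○○○
○○○○●●○○
○○○●○○○○
○○○●○<○●
○○○○●●●●
k=31  ○○○○○●●○
○○○○○○○○
○○○○●●○○
○○○●○○○○
○○○●○○○●
○○○○●v●●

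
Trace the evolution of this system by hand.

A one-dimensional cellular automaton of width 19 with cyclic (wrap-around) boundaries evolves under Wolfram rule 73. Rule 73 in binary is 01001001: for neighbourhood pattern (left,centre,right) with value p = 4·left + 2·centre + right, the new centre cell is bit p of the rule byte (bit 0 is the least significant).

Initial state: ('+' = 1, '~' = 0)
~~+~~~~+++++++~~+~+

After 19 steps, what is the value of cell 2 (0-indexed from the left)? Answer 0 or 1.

0) ~~+~~~~+++++++~~+~+
1) ~~~~++~+~~~~~+~~~~~
2) +++~++~~~+++~~~++++
3) ~~+~++~+~+~+~+~+~~~
4) +~~~++~~~~~~~~~~~++
5) +~+~++~+++++++++~+~
6) ~~~~++~+~~~~~~~+~~~
7) +++~++~~~+++++~~~++
8) ~~+~++~+~+~~~+~+~+~
9) +~~~++~~~~~+~~~~~~~
10) ~~+~++~+++~~~+++++~
11) +~~~++~+~+~+~+~~~+~
12) ~~+~++~~~~~~~~~+~~~
13) +~~~++~+++++++~~~++
14) +~+~++~+~~~~~+~+~+~
15) ~~~~++~~~+++~~~~~~~
16) +++~++~+~+~+~++++++
17) ~~+~++~~~~~~~+~~~~~
18) +~~~++~+++++~~~++++
19) +~+~++~+~~~+~+~+~~~

1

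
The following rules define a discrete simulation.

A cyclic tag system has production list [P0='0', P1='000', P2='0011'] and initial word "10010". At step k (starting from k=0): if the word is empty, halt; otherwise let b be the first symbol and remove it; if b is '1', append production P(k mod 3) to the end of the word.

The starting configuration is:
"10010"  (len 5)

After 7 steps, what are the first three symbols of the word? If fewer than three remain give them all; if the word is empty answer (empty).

0) "10010"  (len 5)
1) "00100"  (len 5)
2) "0100"  (len 4)
3) "100"  (len 3)
4) "000"  (len 3)
5) "00"  (len 2)
6) "0"  (len 1)
7) (halted — word empty)

(empty)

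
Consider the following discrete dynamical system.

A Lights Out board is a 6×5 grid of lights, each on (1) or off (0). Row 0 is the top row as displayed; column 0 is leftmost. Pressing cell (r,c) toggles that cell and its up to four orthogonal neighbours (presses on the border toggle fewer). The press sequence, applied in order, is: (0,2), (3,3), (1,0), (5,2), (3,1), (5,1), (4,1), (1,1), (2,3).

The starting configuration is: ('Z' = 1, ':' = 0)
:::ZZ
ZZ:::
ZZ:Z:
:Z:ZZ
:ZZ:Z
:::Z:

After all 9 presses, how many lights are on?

t=0: :::ZZ
ZZ:::
ZZ:Z:
:Z:ZZ
:ZZ:Z
:::Z:
t=1: :ZZ:Z
ZZZ::
ZZ:Z:
:Z:ZZ
:ZZ:Z
:::Z:
t=2: :ZZ:Z
ZZZ::
ZZ:::
:ZZ::
:ZZZZ
:::Z:
t=3: ZZZ:Z
::Z::
:Z:::
:ZZ::
:ZZZZ
:::Z:
t=4: ZZZ:Z
::Z::
:Z:::
:ZZ::
:Z:ZZ
:ZZ::
t=5: ZZZ:Z
::Z::
:::::
Z::::
:::ZZ
:ZZ::
t=6: ZZZ:Z
::Z::
:::::
Z::::
:Z:ZZ
Z::::
t=7: ZZZ:Z
::Z::
:::::
ZZ:::
Z:ZZZ
ZZ:::
t=8: Z:Z:Z
ZZ:::
:Z:::
ZZ:::
Z:ZZZ
ZZ:::
t=9: Z:Z:Z
ZZ:Z:
:ZZZZ
ZZ:Z:
Z:ZZZ
ZZ:::

19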